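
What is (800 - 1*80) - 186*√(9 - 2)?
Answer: 720 - 186*√7 ≈ 227.89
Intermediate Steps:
(800 - 1*80) - 186*√(9 - 2) = (800 - 80) - 186*√7 = 720 - 186*√7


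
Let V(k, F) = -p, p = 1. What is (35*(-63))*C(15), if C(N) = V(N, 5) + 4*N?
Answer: -130095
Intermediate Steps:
V(k, F) = -1 (V(k, F) = -1*1 = -1)
C(N) = -1 + 4*N
(35*(-63))*C(15) = (35*(-63))*(-1 + 4*15) = -2205*(-1 + 60) = -2205*59 = -130095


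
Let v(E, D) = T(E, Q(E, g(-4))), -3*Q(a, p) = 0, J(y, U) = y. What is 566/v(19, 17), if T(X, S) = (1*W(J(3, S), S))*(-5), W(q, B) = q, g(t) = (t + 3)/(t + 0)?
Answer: -566/15 ≈ -37.733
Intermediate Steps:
g(t) = (3 + t)/t
Q(a, p) = 0 (Q(a, p) = -⅓*0 = 0)
T(X, S) = -15 (T(X, S) = (1*3)*(-5) = 3*(-5) = -15)
v(E, D) = -15
566/v(19, 17) = 566/(-15) = 566*(-1/15) = -566/15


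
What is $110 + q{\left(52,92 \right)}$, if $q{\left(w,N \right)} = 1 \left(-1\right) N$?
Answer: $18$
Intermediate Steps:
$q{\left(w,N \right)} = - N$
$110 + q{\left(52,92 \right)} = 110 - 92 = 18$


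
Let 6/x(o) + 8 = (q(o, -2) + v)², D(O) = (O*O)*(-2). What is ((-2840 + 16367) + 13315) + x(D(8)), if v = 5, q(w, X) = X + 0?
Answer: 26848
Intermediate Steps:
D(O) = -2*O² (D(O) = O²*(-2) = -2*O²)
q(w, X) = X
x(o) = 6 (x(o) = 6/(-8 + (-2 + 5)²) = 6/(-8 + 3²) = 6/(-8 + 9) = 6/1 = 6*1 = 6)
((-2840 + 16367) + 13315) + x(D(8)) = ((-2840 + 16367) + 13315) + 6 = (13527 + 13315) + 6 = 26842 + 6 = 26848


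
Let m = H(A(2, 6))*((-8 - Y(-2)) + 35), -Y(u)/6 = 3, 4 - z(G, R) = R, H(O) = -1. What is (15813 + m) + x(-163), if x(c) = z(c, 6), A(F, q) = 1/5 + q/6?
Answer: 15766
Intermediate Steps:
A(F, q) = 1/5 + q/6 (A(F, q) = 1*(1/5) + q*(1/6) = 1/5 + q/6)
z(G, R) = 4 - R
Y(u) = -18 (Y(u) = -6*3 = -18)
x(c) = -2 (x(c) = 4 - 1*6 = 4 - 6 = -2)
m = -45 (m = -((-8 - 1*(-18)) + 35) = -((-8 + 18) + 35) = -(10 + 35) = -1*45 = -45)
(15813 + m) + x(-163) = (15813 - 45) - 2 = 15768 - 2 = 15766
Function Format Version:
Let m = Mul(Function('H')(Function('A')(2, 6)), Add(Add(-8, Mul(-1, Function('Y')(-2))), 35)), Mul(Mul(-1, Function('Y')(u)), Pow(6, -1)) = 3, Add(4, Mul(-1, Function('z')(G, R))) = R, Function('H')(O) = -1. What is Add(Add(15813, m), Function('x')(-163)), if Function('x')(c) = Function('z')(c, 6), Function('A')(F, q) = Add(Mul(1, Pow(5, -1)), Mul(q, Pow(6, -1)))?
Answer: 15766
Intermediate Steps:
Function('A')(F, q) = Add(Rational(1, 5), Mul(Rational(1, 6), q)) (Function('A')(F, q) = Add(Mul(1, Rational(1, 5)), Mul(q, Rational(1, 6))) = Add(Rational(1, 5), Mul(Rational(1, 6), q)))
Function('z')(G, R) = Add(4, Mul(-1, R))
Function('Y')(u) = -18 (Function('Y')(u) = Mul(-6, 3) = -18)
Function('x')(c) = -2 (Function('x')(c) = Add(4, Mul(-1, 6)) = Add(4, -6) = -2)
m = -45 (m = Mul(-1, Add(Add(-8, Mul(-1, -18)), 35)) = Mul(-1, Add(Add(-8, 18), 35)) = Mul(-1, Add(10, 35)) = Mul(-1, 45) = -45)
Add(Add(15813, m), Function('x')(-163)) = Add(Add(15813, -45), -2) = Add(15768, -2) = 15766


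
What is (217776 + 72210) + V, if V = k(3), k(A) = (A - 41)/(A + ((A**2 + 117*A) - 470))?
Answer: 31028540/107 ≈ 2.8999e+5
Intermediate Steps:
k(A) = (-41 + A)/(-470 + A**2 + 118*A) (k(A) = (-41 + A)/(A + (-470 + A**2 + 117*A)) = (-41 + A)/(-470 + A**2 + 118*A))
V = 38/107 (V = (-41 + 3)/(-470 + 3**2 + 118*3) = -38/(-470 + 9 + 354) = -38/(-107) = -1/107*(-38) = 38/107 ≈ 0.35514)
(217776 + 72210) + V = (217776 + 72210) + 38/107 = 289986 + 38/107 = 31028540/107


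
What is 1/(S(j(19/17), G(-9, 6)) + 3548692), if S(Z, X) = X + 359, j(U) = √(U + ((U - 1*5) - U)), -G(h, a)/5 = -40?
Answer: 1/3549251 ≈ 2.8175e-7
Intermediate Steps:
G(h, a) = 200 (G(h, a) = -5*(-40) = 200)
j(U) = √(-5 + U) (j(U) = √(U + ((U - 5) - U)) = √(U + ((-5 + U) - U)) = √(U - 5) = √(-5 + U))
S(Z, X) = 359 + X
1/(S(j(19/17), G(-9, 6)) + 3548692) = 1/((359 + 200) + 3548692) = 1/(559 + 3548692) = 1/3549251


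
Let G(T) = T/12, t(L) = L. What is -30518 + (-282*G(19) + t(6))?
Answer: -61917/2 ≈ -30959.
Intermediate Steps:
G(T) = T/12 (G(T) = T*(1/12) = T/12)
-30518 + (-282*G(19) + t(6)) = -30518 + (-47*19/2 + 6) = -30518 + (-282*19/12 + 6) = -30518 + (-893/2 + 6) = -30518 - 881/2 = -61917/2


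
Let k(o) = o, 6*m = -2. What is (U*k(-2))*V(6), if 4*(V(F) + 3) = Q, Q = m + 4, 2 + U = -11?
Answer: -325/6 ≈ -54.167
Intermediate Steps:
U = -13 (U = -2 - 11 = -13)
m = -⅓ (m = (⅙)*(-2) = -⅓ ≈ -0.33333)
Q = 11/3 (Q = -⅓ + 4 = 11/3 ≈ 3.6667)
V(F) = -25/12 (V(F) = -3 + (¼)*(11/3) = -3 + 11/12 = -25/12)
(U*k(-2))*V(6) = -13*(-2)*(-25/12) = 26*(-25/12) = -325/6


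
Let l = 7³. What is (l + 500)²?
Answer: 710649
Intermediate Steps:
l = 343
(l + 500)² = (343 + 500)² = 843² = 710649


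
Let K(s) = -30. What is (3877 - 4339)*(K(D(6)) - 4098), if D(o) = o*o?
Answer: 1907136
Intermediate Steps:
D(o) = o²
(3877 - 4339)*(K(D(6)) - 4098) = (3877 - 4339)*(-30 - 4098) = -462*(-4128) = 1907136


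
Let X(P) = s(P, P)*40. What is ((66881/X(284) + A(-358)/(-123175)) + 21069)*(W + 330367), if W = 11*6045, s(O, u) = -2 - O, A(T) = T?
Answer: 90608349148241303/10839400 ≈ 8.3592e+9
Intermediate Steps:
W = 66495
X(P) = -80 - 40*P (X(P) = (-2 - P)*40 = -80 - 40*P)
((66881/X(284) + A(-358)/(-123175)) + 21069)*(W + 330367) = ((66881/(-80 - 40*284) - 358/(-123175)) + 21069)*(66495 + 330367) = ((66881/(-80 - 11360) - 358*(-1/123175)) + 21069)*396862 = ((66881/(-11440) + 358/123175) + 21069)*396862 = ((66881*(-1/11440) + 358/123175) + 21069)*396862 = ((-66881/11440 + 358/123175) + 21069)*396862 = (-126676487/21678800 + 21069)*396862 = (456623960713/21678800)*396862 = 90608349148241303/10839400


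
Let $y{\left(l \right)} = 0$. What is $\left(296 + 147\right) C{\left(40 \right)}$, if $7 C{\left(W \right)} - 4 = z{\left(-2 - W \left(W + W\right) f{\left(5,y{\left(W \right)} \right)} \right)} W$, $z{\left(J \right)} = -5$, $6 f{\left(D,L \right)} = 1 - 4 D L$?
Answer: $-12404$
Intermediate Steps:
$f{\left(D,L \right)} = \frac{1}{6} - \frac{2 D L}{3}$ ($f{\left(D,L \right)} = \frac{1 - 4 D L}{6} = \frac{1}{6} - \frac{2 D L}{3}$)
$C{\left(W \right)} = \frac{4}{7} - \frac{5 W}{7}$ ($C{\left(W \right)} = \frac{4}{7} + \frac{\left(-5\right) W}{7} = \frac{4}{7} - \frac{5 W}{7}$)
$\left(296 + 147\right) C{\left(40 \right)} = \left(296 + 147\right) \left(\frac{4}{7} - \frac{200}{7}\right) = 443 \left(\frac{4}{7} - \frac{200}{7}\right) = 443 \left(-28\right) = -12404$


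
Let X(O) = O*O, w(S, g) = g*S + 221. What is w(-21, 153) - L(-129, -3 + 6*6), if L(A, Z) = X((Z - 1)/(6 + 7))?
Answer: -506672/169 ≈ -2998.1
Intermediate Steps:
w(S, g) = 221 + S*g (w(S, g) = S*g + 221 = 221 + S*g)
X(O) = O²
L(A, Z) = (-1/13 + Z/13)² (L(A, Z) = ((Z - 1)/(6 + 7))² = ((-1 + Z)/13)² = ((-1 + Z)*(1/13))² = (-1/13 + Z/13)²)
w(-21, 153) - L(-129, -3 + 6*6) = (221 - 21*153) - (-1 + (-3 + 6*6))²/169 = (221 - 3213) - (-1 + (-3 + 36))²/169 = -2992 - (-1 + 33)²/169 = -2992 - 32²/169 = -2992 - 1024/169 = -506672/169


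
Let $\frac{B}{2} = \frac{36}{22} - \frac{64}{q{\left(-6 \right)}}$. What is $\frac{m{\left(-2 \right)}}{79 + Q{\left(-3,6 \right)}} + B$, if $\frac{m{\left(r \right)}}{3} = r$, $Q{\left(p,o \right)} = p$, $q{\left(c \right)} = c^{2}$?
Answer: $- \frac{1361}{3762} \approx -0.36178$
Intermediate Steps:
$B = - \frac{28}{99}$ ($B = 2 \left(\frac{36}{22} - \frac{64}{\left(-6\right)^{2}}\right) = 2 \left(36 \cdot \frac{1}{22} - \frac{64}{36}\right) = 2 \left(\frac{18}{11} - \frac{16}{9}\right) = 2 \left(- \frac{14}{99}\right) = - \frac{28}{99} \approx -0.28283$)
$m{\left(r \right)} = 3 r$
$\frac{m{\left(-2 \right)}}{79 + Q{\left(-3,6 \right)}} + B = \frac{3 \left(-2\right)}{79 - 3} - \frac{28}{99} = - \frac{6}{76} - \frac{28}{99} = \left(-6\right) \frac{1}{76} - \frac{28}{99} = - \frac{3}{38} - \frac{28}{99} = - \frac{1361}{3762}$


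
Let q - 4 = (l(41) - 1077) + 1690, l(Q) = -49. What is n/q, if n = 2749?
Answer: 2749/568 ≈ 4.8398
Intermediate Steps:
q = 568 (q = 4 + ((-49 - 1077) + 1690) = 4 + (-1126 + 1690) = 4 + 564 = 568)
n/q = 2749/568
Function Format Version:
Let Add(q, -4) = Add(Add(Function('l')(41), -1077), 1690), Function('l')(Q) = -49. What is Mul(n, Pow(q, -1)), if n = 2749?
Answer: Rational(2749, 568) ≈ 4.8398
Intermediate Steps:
q = 568 (q = Add(4, Add(Add(-49, -1077), 1690)) = Add(4, Add(-1126, 1690)) = Add(4, 564) = 568)
Mul(n, Pow(q, -1)) = Mul(2749, Pow(568, -1)) = Mul(2749, Rational(1, 568)) = Rational(2749, 568)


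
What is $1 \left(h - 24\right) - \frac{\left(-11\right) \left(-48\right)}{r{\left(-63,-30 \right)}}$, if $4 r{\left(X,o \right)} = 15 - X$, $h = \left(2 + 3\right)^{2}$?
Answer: $- \frac{339}{13} \approx -26.077$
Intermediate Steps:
$h = 25$ ($h = 5^{2} = 25$)
$r{\left(X,o \right)} = \frac{15}{4} - \frac{X}{4}$ ($r{\left(X,o \right)} = \frac{15 - X}{4} = \frac{15}{4} - \frac{X}{4}$)
$1 \left(h - 24\right) - \frac{\left(-11\right) \left(-48\right)}{r{\left(-63,-30 \right)}} = 1 \left(25 - 24\right) - \frac{\left(-11\right) \left(-48\right)}{\frac{15}{4} - - \frac{63}{4}} = 1 \cdot 1 - \frac{528}{\frac{15}{4} + \frac{63}{4}} = 1 - \frac{528}{\frac{39}{2}} = 1 - 528 \cdot \frac{2}{39} = 1 - \frac{352}{13} = - \frac{339}{13}$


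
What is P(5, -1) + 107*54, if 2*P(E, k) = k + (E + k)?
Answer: 11559/2 ≈ 5779.5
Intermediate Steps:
P(E, k) = k + E/2 (P(E, k) = (k + (E + k))/2 = (E + 2*k)/2 = k + E/2)
P(5, -1) + 107*54 = (-1 + (1/2)*5) + 107*54 = (-1 + 5/2) + 5778 = 3/2 + 5778 = 11559/2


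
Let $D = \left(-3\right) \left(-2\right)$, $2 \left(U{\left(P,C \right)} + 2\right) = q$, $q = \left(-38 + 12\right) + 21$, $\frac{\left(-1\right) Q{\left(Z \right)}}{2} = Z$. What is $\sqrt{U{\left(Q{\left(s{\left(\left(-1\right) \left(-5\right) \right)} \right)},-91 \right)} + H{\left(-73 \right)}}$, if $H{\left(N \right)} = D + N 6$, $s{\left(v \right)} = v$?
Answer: $\frac{3 i \sqrt{194}}{2} \approx 20.893 i$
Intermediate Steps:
$Q{\left(Z \right)} = - 2 Z$
$q = -5$ ($q = -26 + 21 = -5$)
$U{\left(P,C \right)} = - \frac{9}{2}$ ($U{\left(P,C \right)} = -2 + \frac{1}{2} \left(-5\right) = -2 - \frac{5}{2} = - \frac{9}{2}$)
$D = 6$
$H{\left(N \right)} = 6 + 6 N$ ($H{\left(N \right)} = 6 + N 6 = 6 + 6 N$)
$\sqrt{U{\left(Q{\left(s{\left(\left(-1\right) \left(-5\right) \right)} \right)},-91 \right)} + H{\left(-73 \right)}} = \sqrt{- \frac{9}{2} + \left(6 + 6 \left(-73\right)\right)} = \sqrt{- \frac{9}{2} + \left(6 - 438\right)} = \sqrt{- \frac{9}{2} - 432} = \sqrt{- \frac{873}{2}} = \frac{3 i \sqrt{194}}{2}$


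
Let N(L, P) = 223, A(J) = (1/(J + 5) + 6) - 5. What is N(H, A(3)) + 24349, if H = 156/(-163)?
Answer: 24572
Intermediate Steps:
A(J) = 1 + 1/(5 + J) (A(J) = (1/(5 + J) + 6) - 5 = (6 + 1/(5 + J)) - 5 = 1 + 1/(5 + J))
H = -156/163 (H = 156*(-1/163) = -156/163 ≈ -0.95706)
N(H, A(3)) + 24349 = 223 + 24349 = 24572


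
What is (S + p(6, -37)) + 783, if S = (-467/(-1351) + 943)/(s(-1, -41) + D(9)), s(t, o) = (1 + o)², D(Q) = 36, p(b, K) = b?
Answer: 436287666/552559 ≈ 789.58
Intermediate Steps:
S = 318615/552559 (S = (-467/(-1351) + 943)/((1 - 41)² + 36) = (-467*(-1/1351) + 943)/((-40)² + 36) = (467/1351 + 943)/(1600 + 36) = (1274460/1351)/1636 = (1274460/1351)*(1/1636) = 318615/552559 ≈ 0.57662)
(S + p(6, -37)) + 783 = (318615/552559 + 6) + 783 = 3633969/552559 + 783 = 436287666/552559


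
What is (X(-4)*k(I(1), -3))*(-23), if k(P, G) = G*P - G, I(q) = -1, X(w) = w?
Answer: 552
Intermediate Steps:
k(P, G) = -G + G*P
(X(-4)*k(I(1), -3))*(-23) = -(-12)*(-1 - 1)*(-23) = -(-12)*(-2)*(-23) = -4*6*(-23) = -24*(-23) = 552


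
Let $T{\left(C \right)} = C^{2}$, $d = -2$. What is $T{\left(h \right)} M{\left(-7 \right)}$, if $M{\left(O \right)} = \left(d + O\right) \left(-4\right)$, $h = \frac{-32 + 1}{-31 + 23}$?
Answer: $\frac{8649}{16} \approx 540.56$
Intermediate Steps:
$h = \frac{31}{8}$ ($h = - \frac{31}{-8} = \left(-31\right) \left(- \frac{1}{8}\right) = \frac{31}{8} \approx 3.875$)
$M{\left(O \right)} = 8 - 4 O$ ($M{\left(O \right)} = \left(-2 + O\right) \left(-4\right) = 8 - 4 O$)
$T{\left(h \right)} M{\left(-7 \right)} = \left(\frac{31}{8}\right)^{2} \left(8 - -28\right) = \frac{961 \left(8 + 28\right)}{64} = \frac{961}{64} \cdot 36 = \frac{8649}{16}$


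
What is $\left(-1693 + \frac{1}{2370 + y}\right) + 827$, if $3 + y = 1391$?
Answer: $- \frac{3254427}{3758} \approx -866.0$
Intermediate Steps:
$y = 1388$ ($y = -3 + 1391 = 1388$)
$\left(-1693 + \frac{1}{2370 + y}\right) + 827 = \left(-1693 + \frac{1}{2370 + 1388}\right) + 827 = \left(-1693 + \frac{1}{3758}\right) + 827 = - \frac{6362293}{3758} + 827 = - \frac{3254427}{3758}$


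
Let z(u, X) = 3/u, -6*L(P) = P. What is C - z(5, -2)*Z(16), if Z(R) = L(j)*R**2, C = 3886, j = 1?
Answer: 19558/5 ≈ 3911.6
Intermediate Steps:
L(P) = -P/6
Z(R) = -R**2/6 (Z(R) = (-1/6*1)*R**2 = -R**2/6)
C - z(5, -2)*Z(16) = 3886 - 3/5*(-1/6*16**2) = 3886 - 3*(1/5)*(-1/6*256) = 3886 - 3*(-128)/(5*3) = 3886 - 1*(-128/5) = 3886 + 128/5 = 19558/5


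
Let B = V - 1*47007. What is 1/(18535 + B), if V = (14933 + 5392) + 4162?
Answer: -1/3985 ≈ -0.00025094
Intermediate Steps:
V = 24487 (V = 20325 + 4162 = 24487)
B = -22520 (B = 24487 - 1*47007 = 24487 - 47007 = -22520)
1/(18535 + B) = 1/(18535 - 22520) = 1/(-3985) = -1/3985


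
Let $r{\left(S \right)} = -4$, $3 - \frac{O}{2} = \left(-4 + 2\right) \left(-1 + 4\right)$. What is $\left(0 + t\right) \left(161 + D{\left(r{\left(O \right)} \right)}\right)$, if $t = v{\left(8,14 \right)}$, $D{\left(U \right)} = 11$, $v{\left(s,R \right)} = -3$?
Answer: $-516$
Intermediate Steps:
$O = 18$ ($O = 6 - 2 \left(-4 + 2\right) \left(-1 + 4\right) = 6 - 2 \left(\left(-2\right) 3\right) = 6 - -12 = 6 + 12 = 18$)
$t = -3$
$\left(0 + t\right) \left(161 + D{\left(r{\left(O \right)} \right)}\right) = \left(0 - 3\right) \left(161 + 11\right) = \left(-3\right) 172 = -516$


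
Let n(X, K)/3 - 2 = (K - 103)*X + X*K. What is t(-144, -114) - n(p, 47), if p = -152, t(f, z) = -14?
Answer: -4124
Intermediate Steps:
n(X, K) = 6 + 3*K*X + 3*X*(-103 + K) (n(X, K) = 6 + 3*((K - 103)*X + X*K) = 6 + 3*((-103 + K)*X + K*X) = 6 + 3*(X*(-103 + K) + K*X) = 6 + 3*(K*X + X*(-103 + K)) = 6 + (3*K*X + 3*X*(-103 + K)) = 6 + 3*K*X + 3*X*(-103 + K))
t(-144, -114) - n(p, 47) = -14 - (6 - 309*(-152) + 6*47*(-152)) = -14 - (6 + 46968 - 42864) = -14 - 1*4110 = -14 - 4110 = -4124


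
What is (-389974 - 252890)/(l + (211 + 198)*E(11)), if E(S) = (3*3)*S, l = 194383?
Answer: -321432/117437 ≈ -2.7371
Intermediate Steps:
E(S) = 9*S
(-389974 - 252890)/(l + (211 + 198)*E(11)) = (-389974 - 252890)/(194383 + (211 + 198)*(9*11)) = -642864/(194383 + 409*99) = -642864/(194383 + 40491) = -642864/234874 = -642864*1/234874 = -321432/117437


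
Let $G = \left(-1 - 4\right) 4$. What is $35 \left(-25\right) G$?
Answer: $17500$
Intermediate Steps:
$G = -20$ ($G = \left(-5\right) 4 = -20$)
$35 \left(-25\right) G = 35 \left(-25\right) \left(-20\right) = \left(-875\right) \left(-20\right) = 17500$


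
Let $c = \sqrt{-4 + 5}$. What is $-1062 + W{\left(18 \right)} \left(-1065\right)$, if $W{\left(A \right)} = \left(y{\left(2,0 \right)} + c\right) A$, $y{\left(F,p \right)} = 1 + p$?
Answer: $-39402$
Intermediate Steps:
$c = 1$ ($c = \sqrt{1} = 1$)
$W{\left(A \right)} = 2 A$ ($W{\left(A \right)} = \left(\left(1 + 0\right) + 1\right) A = \left(1 + 1\right) A = 2 A$)
$-1062 + W{\left(18 \right)} \left(-1065\right) = -1062 + 2 \cdot 18 \left(-1065\right) = -1062 + 36 \left(-1065\right) = -1062 - 38340 = -39402$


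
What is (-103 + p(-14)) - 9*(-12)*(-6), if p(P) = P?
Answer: -765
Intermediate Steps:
(-103 + p(-14)) - 9*(-12)*(-6) = (-103 - 14) - 9*(-12)*(-6) = -117 + 108*(-6) = -117 - 648 = -765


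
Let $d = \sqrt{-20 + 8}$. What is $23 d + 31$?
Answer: $31 + 46 i \sqrt{3} \approx 31.0 + 79.674 i$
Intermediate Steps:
$d = 2 i \sqrt{3}$ ($d = \sqrt{-12} = 2 i \sqrt{3} \approx 3.4641 i$)
$23 d + 31 = 23 \cdot 2 i \sqrt{3} + 31 = 46 i \sqrt{3} + 31 = 31 + 46 i \sqrt{3}$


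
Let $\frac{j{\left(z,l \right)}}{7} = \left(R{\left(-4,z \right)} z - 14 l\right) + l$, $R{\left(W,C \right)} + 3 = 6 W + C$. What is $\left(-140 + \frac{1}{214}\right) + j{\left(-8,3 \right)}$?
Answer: $\frac{331059}{214} \approx 1547.0$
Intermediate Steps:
$R{\left(W,C \right)} = -3 + C + 6 W$ ($R{\left(W,C \right)} = -3 + \left(6 W + C\right) = -3 + \left(C + 6 W\right) = -3 + C + 6 W$)
$j{\left(z,l \right)} = - 91 l + 7 z \left(-27 + z\right)$ ($j{\left(z,l \right)} = 7 \left(\left(\left(-3 + z + 6 \left(-4\right)\right) z - 14 l\right) + l\right) = 7 \left(\left(\left(-3 + z - 24\right) z - 14 l\right) + l\right) = 7 \left(\left(\left(-27 + z\right) z - 14 l\right) + l\right) = 7 \left(\left(z \left(-27 + z\right) - 14 l\right) + l\right) = 7 \left(\left(- 14 l + z \left(-27 + z\right)\right) + l\right) = 7 \left(- 13 l + z \left(-27 + z\right)\right) = - 91 l + 7 z \left(-27 + z\right)$)
$\left(-140 + \frac{1}{214}\right) + j{\left(-8,3 \right)} = \left(-140 + \frac{1}{214}\right) - \left(273 + 56 \left(-27 - 8\right)\right) = \left(-140 + \frac{1}{214}\right) - \left(273 + 56 \left(-35\right)\right) = - \frac{29959}{214} + \left(-273 + 1960\right) = - \frac{29959}{214} + 1687 = \frac{331059}{214}$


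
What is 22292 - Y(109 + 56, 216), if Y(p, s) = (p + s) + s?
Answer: 21695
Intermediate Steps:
Y(p, s) = p + 2*s
22292 - Y(109 + 56, 216) = 22292 - ((109 + 56) + 2*216) = 22292 - (165 + 432) = 22292 - 1*597 = 22292 - 597 = 21695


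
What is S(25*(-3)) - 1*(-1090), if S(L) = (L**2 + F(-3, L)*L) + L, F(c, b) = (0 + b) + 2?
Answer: 12115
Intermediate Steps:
F(c, b) = 2 + b (F(c, b) = b + 2 = 2 + b)
S(L) = L + L**2 + L*(2 + L) (S(L) = (L**2 + (2 + L)*L) + L = (L**2 + L*(2 + L)) + L = L + L**2 + L*(2 + L))
S(25*(-3)) - 1*(-1090) = (25*(-3))*(3 + 2*(25*(-3))) - 1*(-1090) = -75*(3 + 2*(-75)) + 1090 = -75*(3 - 150) + 1090 = -75*(-147) + 1090 = 11025 + 1090 = 12115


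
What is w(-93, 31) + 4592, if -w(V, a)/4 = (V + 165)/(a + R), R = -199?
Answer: 32156/7 ≈ 4593.7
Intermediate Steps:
w(V, a) = -4*(165 + V)/(-199 + a) (w(V, a) = -4*(V + 165)/(a - 199) = -4*(165 + V)/(-199 + a))
w(-93, 31) + 4592 = 4*(-165 - 1*(-93))/(-199 + 31) + 4592 = 4*(-165 + 93)/(-168) + 4592 = 4*(-1/168)*(-72) + 4592 = 12/7 + 4592 = 32156/7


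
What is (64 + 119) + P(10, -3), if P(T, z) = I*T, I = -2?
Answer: 163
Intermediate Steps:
P(T, z) = -2*T
(64 + 119) + P(10, -3) = (64 + 119) - 2*10 = 183 - 20 = 163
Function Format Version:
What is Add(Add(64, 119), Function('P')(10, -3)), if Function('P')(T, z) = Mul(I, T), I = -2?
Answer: 163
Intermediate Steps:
Function('P')(T, z) = Mul(-2, T)
Add(Add(64, 119), Function('P')(10, -3)) = Add(Add(64, 119), Mul(-2, 10)) = Add(183, -20) = 163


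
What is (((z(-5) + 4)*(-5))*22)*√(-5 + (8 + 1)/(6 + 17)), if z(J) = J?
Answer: 110*I*√2438/23 ≈ 236.15*I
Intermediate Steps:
(((z(-5) + 4)*(-5))*22)*√(-5 + (8 + 1)/(6 + 17)) = (((-5 + 4)*(-5))*22)*√(-5 + (8 + 1)/(6 + 17)) = (-1*(-5)*22)*√(-5 + 9/23) = (5*22)*√(-5 + 9*(1/23)) = 110*√(-5 + 9/23) = 110*√(-106/23) = 110*(I*√2438/23) = 110*I*√2438/23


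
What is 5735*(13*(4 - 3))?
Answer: 74555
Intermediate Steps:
5735*(13*(4 - 3)) = 5735*(13*1) = 5735*13 = 74555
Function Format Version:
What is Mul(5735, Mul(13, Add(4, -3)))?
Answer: 74555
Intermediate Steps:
Mul(5735, Mul(13, Add(4, -3))) = Mul(5735, Mul(13, 1)) = Mul(5735, 13) = 74555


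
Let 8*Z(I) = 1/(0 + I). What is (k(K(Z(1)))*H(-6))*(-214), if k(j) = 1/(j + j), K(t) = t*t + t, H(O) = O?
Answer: 13696/3 ≈ 4565.3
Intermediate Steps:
Z(I) = 1/(8*I) (Z(I) = 1/(8*(0 + I)) = 1/(8*I))
K(t) = t + t² (K(t) = t² + t = t + t²)
k(j) = 1/(2*j)
(k(K(Z(1)))*H(-6))*(-214) = ((1/(2*((((⅛)/1)*(1 + (⅛)/1)))))*(-6))*(-214) = ((1/(2*((((⅛)*1)*(1 + (⅛)*1)))))*(-6))*(-214) = ((1/(2*(((1 + ⅛)/8))))*(-6))*(-214) = ((1/(2*(((⅛)*(9/8)))))*(-6))*(-214) = ((1/(2*(9/64)))*(-6))*(-214) = (((½)*(64/9))*(-6))*(-214) = ((32/9)*(-6))*(-214) = -64/3*(-214) = 13696/3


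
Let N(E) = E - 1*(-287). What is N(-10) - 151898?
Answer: -151621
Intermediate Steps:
N(E) = 287 + E (N(E) = E + 287 = 287 + E)
N(-10) - 151898 = (287 - 10) - 151898 = 277 - 151898 = -151621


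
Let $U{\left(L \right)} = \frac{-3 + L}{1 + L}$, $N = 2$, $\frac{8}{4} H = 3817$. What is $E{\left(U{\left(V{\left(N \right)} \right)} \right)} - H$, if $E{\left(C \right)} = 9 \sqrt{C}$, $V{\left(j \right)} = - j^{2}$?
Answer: $- \frac{3817}{2} + 3 \sqrt{21} \approx -1894.8$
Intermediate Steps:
$H = \frac{3817}{2}$ ($H = \frac{1}{2} \cdot 3817 = \frac{3817}{2} \approx 1908.5$)
$U{\left(L \right)} = \frac{-3 + L}{1 + L}$
$E{\left(U{\left(V{\left(N \right)} \right)} \right)} - H = 9 \sqrt{\frac{-3 - 2^{2}}{1 - 2^{2}}} - \frac{3817}{2} = 9 \sqrt{\frac{-3 - 4}{1 - 4}} - \frac{3817}{2} = 9 \sqrt{\frac{1}{-3} \left(-7\right)} - \frac{3817}{2} = 9 \sqrt{\left(- \frac{1}{3}\right) \left(-7\right)} - \frac{3817}{2} = 9 \sqrt{\frac{7}{3}} - \frac{3817}{2} = 9 \frac{\sqrt{21}}{3} - \frac{3817}{2} = 3 \sqrt{21} - \frac{3817}{2} = - \frac{3817}{2} + 3 \sqrt{21}$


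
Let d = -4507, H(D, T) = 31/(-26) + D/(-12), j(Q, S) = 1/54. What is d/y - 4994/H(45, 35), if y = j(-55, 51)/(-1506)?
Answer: 94197767564/257 ≈ 3.6653e+8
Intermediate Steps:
j(Q, S) = 1/54
H(D, T) = -31/26 - D/12 (H(D, T) = 31*(-1/26) + D*(-1/12) = -31/26 - D/12)
y = -1/81324 (y = (1/54)/(-1506) = (1/54)*(-1/1506) = -1/81324 ≈ -1.2296e-5)
d/y - 4994/H(45, 35) = -4507/(-1/81324) - 4994/(-31/26 - 1/12*45) = -4507*(-81324) - 4994/(-31/26 - 15/4) = 366527268 - 4994/(-257/52) = 366527268 - 4994*(-52/257) = 366527268 + 259688/257 = 94197767564/257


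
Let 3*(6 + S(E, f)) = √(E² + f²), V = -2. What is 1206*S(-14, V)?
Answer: -7236 + 4020*√2 ≈ -1550.9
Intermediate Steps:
S(E, f) = -6 + √(E² + f²)/3
1206*S(-14, V) = 1206*(-6 + √((-14)² + (-2)²)/3) = 1206*(-6 + √(196 + 4)/3) = 1206*(-6 + √200/3) = 1206*(-6 + (10*√2)/3) = 1206*(-6 + 10*√2/3) = -7236 + 4020*√2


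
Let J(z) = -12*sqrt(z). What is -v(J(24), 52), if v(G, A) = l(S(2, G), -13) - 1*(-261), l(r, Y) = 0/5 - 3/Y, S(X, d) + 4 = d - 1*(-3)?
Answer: -3396/13 ≈ -261.23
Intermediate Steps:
S(X, d) = -1 + d (S(X, d) = -4 + (d - 1*(-3)) = -4 + (d + 3) = -4 + (3 + d) = -1 + d)
l(r, Y) = -3/Y (l(r, Y) = 0*(1/5) - 3/Y = 0 - 3/Y = -3/Y)
v(G, A) = 3396/13 (v(G, A) = -3/(-13) - 1*(-261) = -3*(-1/13) + 261 = 3/13 + 261 = 3396/13)
-v(J(24), 52) = -1*3396/13 = -3396/13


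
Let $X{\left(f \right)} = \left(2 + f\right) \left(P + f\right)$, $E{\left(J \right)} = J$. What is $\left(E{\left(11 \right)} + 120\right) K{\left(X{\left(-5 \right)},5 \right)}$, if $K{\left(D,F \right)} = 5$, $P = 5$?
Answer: $655$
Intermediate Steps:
$X{\left(f \right)} = \left(2 + f\right) \left(5 + f\right)$
$\left(E{\left(11 \right)} + 120\right) K{\left(X{\left(-5 \right)},5 \right)} = \left(11 + 120\right) 5 = 131 \cdot 5 = 655$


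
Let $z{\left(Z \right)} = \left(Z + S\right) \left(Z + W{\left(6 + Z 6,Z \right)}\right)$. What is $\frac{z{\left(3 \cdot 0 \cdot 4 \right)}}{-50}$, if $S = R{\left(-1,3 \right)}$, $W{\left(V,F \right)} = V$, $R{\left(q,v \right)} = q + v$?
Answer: $- \frac{6}{25} \approx -0.24$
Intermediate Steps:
$S = 2$ ($S = -1 + 3 = 2$)
$z{\left(Z \right)} = \left(2 + Z\right) \left(6 + 7 Z\right)$ ($z{\left(Z \right)} = \left(Z + 2\right) \left(Z + \left(6 + Z 6\right)\right) = \left(2 + Z\right) \left(Z + \left(6 + 6 Z\right)\right) = \left(2 + Z\right) \left(6 + 7 Z\right)$)
$\frac{z{\left(3 \cdot 0 \cdot 4 \right)}}{-50} = \frac{12 + 7 \left(3 \cdot 0 \cdot 4\right)^{2} + 20 \cdot 3 \cdot 0 \cdot 4}{-50} = \left(12 + 7 \left(0 \cdot 4\right)^{2} + 20 \cdot 0 \cdot 4\right) \left(- \frac{1}{50}\right) = \left(12 + 7 \cdot 0^{2} + 20 \cdot 0\right) \left(- \frac{1}{50}\right) = \left(12 + 7 \cdot 0 + 0\right) \left(- \frac{1}{50}\right) = \left(12 + 0 + 0\right) \left(- \frac{1}{50}\right) = 12 \left(- \frac{1}{50}\right) = - \frac{6}{25}$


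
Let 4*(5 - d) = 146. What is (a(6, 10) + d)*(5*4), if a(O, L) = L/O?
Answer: -1790/3 ≈ -596.67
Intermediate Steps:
d = -63/2 (d = 5 - ¼*146 = 5 - 73/2 = -63/2 ≈ -31.500)
(a(6, 10) + d)*(5*4) = (10/6 - 63/2)*(5*4) = (10*(⅙) - 63/2)*20 = (5/3 - 63/2)*20 = -179/6*20 = -1790/3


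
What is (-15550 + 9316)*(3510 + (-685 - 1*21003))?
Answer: 113321652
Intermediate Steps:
(-15550 + 9316)*(3510 + (-685 - 1*21003)) = -6234*(3510 + (-685 - 21003)) = -6234*(3510 - 21688) = -6234*(-18178) = 113321652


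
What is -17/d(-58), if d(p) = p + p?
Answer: 17/116 ≈ 0.14655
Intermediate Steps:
d(p) = 2*p
-17/d(-58) = -17/(2*(-58)) = -17/(-116) = -17*(-1/116) = 17/116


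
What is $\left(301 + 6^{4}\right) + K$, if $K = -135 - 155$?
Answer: $1307$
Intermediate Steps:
$K = -290$ ($K = -135 - 155 = -290$)
$\left(301 + 6^{4}\right) + K = \left(301 + 6^{4}\right) - 290 = \left(301 + 1296\right) - 290 = 1597 - 290 = 1307$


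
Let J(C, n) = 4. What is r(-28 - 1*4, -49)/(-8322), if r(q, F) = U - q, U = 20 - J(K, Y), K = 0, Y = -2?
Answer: -8/1387 ≈ -0.0057678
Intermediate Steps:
U = 16 (U = 20 - 1*4 = 20 - 4 = 16)
r(q, F) = 16 - q
r(-28 - 1*4, -49)/(-8322) = (16 - (-28 - 1*4))/(-8322) = (16 - (-28 - 4))*(-1/8322) = (16 - 1*(-32))*(-1/8322) = (16 + 32)*(-1/8322) = 48*(-1/8322) = -8/1387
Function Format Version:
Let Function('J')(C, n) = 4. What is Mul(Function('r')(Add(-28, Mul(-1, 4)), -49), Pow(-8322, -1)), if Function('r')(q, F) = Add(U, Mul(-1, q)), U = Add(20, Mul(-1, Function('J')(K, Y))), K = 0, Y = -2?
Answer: Rational(-8, 1387) ≈ -0.0057678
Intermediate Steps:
U = 16 (U = Add(20, Mul(-1, 4)) = Add(20, -4) = 16)
Function('r')(q, F) = Add(16, Mul(-1, q))
Mul(Function('r')(Add(-28, Mul(-1, 4)), -49), Pow(-8322, -1)) = Mul(Add(16, Mul(-1, Add(-28, Mul(-1, 4)))), Pow(-8322, -1)) = Mul(Add(16, Mul(-1, Add(-28, -4))), Rational(-1, 8322)) = Mul(Add(16, Mul(-1, -32)), Rational(-1, 8322)) = Mul(Add(16, 32), Rational(-1, 8322)) = Mul(48, Rational(-1, 8322)) = Rational(-8, 1387)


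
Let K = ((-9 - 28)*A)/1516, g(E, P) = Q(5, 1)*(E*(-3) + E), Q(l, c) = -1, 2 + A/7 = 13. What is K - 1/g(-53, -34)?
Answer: -150239/80348 ≈ -1.8699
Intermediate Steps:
A = 77 (A = -14 + 7*13 = -14 + 91 = 77)
g(E, P) = 2*E (g(E, P) = -(E*(-3) + E) = -(-3*E + E) = -(-2)*E = 2*E)
K = -2849/1516 (K = ((-9 - 28)*77)/1516 = -37*77*(1/1516) = -2849*1/1516 = -2849/1516 ≈ -1.8793)
K - 1/g(-53, -34) = -2849/1516 - 1/(2*(-53)) = -2849/1516 - 1/(-106) = -2849/1516 - 1*(-1/106) = -2849/1516 + 1/106 = -150239/80348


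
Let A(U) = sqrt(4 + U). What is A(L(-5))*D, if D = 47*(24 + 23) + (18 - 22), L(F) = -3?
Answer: 2205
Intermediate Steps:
D = 2205 (D = 47*47 - 4 = 2209 - 4 = 2205)
A(L(-5))*D = sqrt(4 - 3)*2205 = sqrt(1)*2205 = 1*2205 = 2205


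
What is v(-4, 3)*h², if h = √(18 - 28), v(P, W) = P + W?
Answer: 10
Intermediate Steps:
h = I*√10 (h = √(-10) = I*√10 ≈ 3.1623*I)
v(-4, 3)*h² = (-4 + 3)*(I*√10)² = -1*(-10) = 10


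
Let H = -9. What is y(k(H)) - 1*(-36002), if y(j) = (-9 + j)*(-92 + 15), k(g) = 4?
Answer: 36387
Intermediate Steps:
y(j) = 693 - 77*j (y(j) = (-9 + j)*(-77) = 693 - 77*j)
y(k(H)) - 1*(-36002) = (693 - 77*4) - 1*(-36002) = (693 - 308) + 36002 = 385 + 36002 = 36387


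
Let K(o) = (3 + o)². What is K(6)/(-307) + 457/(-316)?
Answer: -165895/97012 ≈ -1.7100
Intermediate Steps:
K(6)/(-307) + 457/(-316) = (3 + 6)²/(-307) + 457/(-316) = 9²*(-1/307) + 457*(-1/316) = 81*(-1/307) - 457/316 = -81/307 - 457/316 = -165895/97012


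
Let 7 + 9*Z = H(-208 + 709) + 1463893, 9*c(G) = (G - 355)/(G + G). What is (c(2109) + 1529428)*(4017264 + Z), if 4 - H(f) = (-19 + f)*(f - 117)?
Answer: 1086716947923456610/170829 ≈ 6.3614e+12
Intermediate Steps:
H(f) = 4 - (-117 + f)*(-19 + f) (H(f) = 4 - (-19 + f)*(f - 117) = 4 - (-19 + f)*(-117 + f) = 4 - (-117 + f)*(-19 + f))
c(G) = (-355 + G)/(18*G) (c(G) = ((G - 355)/(G + G))/9 = ((-355 + G)/((2*G)))/9 = ((-355 + G)*(1/(2*G)))/9 = ((-355 + G)/(2*G))/9 = (-355 + G)/(18*G))
Z = 1278802/9 (Z = -7/9 + ((-2219 - (-208 + 709)² + 136*(-208 + 709)) + 1463893)/9 = -7/9 + ((-2219 - 1*501² + 136*501) + 1463893)/9 = -7/9 + ((-2219 - 1*251001 + 68136) + 1463893)/9 = -7/9 + ((-2219 - 251001 + 68136) + 1463893)/9 = -7/9 + (-185084 + 1463893)/9 = -7/9 + (⅑)*1278809 = -7/9 + 1278809/9 = 1278802/9 ≈ 1.4209e+5)
(c(2109) + 1529428)*(4017264 + Z) = ((1/18)*(-355 + 2109)/2109 + 1529428)*(4017264 + 1278802/9) = ((1/18)*(1/2109)*1754 + 1529428)*(37434178/9) = (877/18981 + 1529428)*(37434178/9) = (29030073745/18981)*(37434178/9) = 1086716947923456610/170829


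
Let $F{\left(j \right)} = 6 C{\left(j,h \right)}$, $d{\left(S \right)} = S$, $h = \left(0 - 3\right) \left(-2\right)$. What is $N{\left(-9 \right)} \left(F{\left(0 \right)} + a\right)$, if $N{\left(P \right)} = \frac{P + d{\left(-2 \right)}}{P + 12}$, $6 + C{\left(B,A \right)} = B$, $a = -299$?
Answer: $\frac{3685}{3} \approx 1228.3$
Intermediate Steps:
$h = 6$ ($h = \left(-3\right) \left(-2\right) = 6$)
$C{\left(B,A \right)} = -6 + B$
$N{\left(P \right)} = \frac{-2 + P}{12 + P}$ ($N{\left(P \right)} = \frac{P - 2}{P + 12} = \frac{-2 + P}{12 + P}$)
$F{\left(j \right)} = -36 + 6 j$ ($F{\left(j \right)} = 6 \left(-6 + j\right) = -36 + 6 j$)
$N{\left(-9 \right)} \left(F{\left(0 \right)} + a\right) = \frac{-2 - 9}{12 - 9} \left(\left(-36 + 6 \cdot 0\right) - 299\right) = \frac{1}{3} \left(-11\right) \left(\left(-36 + 0\right) - 299\right) = \frac{1}{3} \left(-11\right) \left(-36 - 299\right) = \left(- \frac{11}{3}\right) \left(-335\right) = \frac{3685}{3}$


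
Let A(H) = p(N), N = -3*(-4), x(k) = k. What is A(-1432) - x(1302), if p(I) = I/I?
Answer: -1301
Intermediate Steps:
N = 12
p(I) = 1
A(H) = 1
A(-1432) - x(1302) = 1 - 1*1302 = 1 - 1302 = -1301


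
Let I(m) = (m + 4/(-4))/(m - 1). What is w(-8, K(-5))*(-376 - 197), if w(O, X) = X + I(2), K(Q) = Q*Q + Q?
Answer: -12033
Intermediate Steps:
K(Q) = Q + Q² (K(Q) = Q² + Q = Q + Q²)
I(m) = 1 (I(m) = (m + 4*(-¼))/(-1 + m) = (m - 1)/(-1 + m) = (-1 + m)/(-1 + m) = 1)
w(O, X) = 1 + X (w(O, X) = X + 1 = 1 + X)
w(-8, K(-5))*(-376 - 197) = (1 - 5*(1 - 5))*(-376 - 197) = (1 - 5*(-4))*(-573) = (1 + 20)*(-573) = 21*(-573) = -12033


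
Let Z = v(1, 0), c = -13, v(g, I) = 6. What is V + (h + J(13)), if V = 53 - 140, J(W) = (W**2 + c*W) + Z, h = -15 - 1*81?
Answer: -177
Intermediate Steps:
h = -96 (h = -15 - 81 = -96)
Z = 6
J(W) = 6 + W**2 - 13*W (J(W) = (W**2 - 13*W) + 6 = 6 + W**2 - 13*W)
V = -87
V + (h + J(13)) = -87 + (-96 + (6 + 13**2 - 13*13)) = -87 + (-96 + (6 + 169 - 169)) = -87 + (-96 + 6) = -87 - 90 = -177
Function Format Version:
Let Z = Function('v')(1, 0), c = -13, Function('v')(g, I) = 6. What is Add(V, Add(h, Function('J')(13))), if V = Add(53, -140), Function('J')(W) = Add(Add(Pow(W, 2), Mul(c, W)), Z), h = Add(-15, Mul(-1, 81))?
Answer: -177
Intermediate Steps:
h = -96 (h = Add(-15, -81) = -96)
Z = 6
Function('J')(W) = Add(6, Pow(W, 2), Mul(-13, W)) (Function('J')(W) = Add(Add(Pow(W, 2), Mul(-13, W)), 6) = Add(6, Pow(W, 2), Mul(-13, W)))
V = -87
Add(V, Add(h, Function('J')(13))) = Add(-87, Add(-96, Add(6, Pow(13, 2), Mul(-13, 13)))) = Add(-87, Add(-96, Add(6, 169, -169))) = Add(-87, Add(-96, 6)) = Add(-87, -90) = -177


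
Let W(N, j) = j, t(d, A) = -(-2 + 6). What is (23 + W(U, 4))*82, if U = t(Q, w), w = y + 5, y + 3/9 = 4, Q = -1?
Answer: 2214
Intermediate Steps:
y = 11/3 (y = -⅓ + 4 = 11/3 ≈ 3.6667)
w = 26/3 (w = 11/3 + 5 = 26/3 ≈ 8.6667)
t(d, A) = -4 (t(d, A) = -1*4 = -4)
U = -4
(23 + W(U, 4))*82 = (23 + 4)*82 = 27*82 = 2214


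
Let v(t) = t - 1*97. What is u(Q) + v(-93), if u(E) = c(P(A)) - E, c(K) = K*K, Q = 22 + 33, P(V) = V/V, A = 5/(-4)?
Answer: -244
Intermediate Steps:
A = -5/4 (A = 5*(-1/4) = -5/4 ≈ -1.2500)
v(t) = -97 + t (v(t) = t - 97 = -97 + t)
P(V) = 1
Q = 55
c(K) = K**2
u(E) = 1 - E (u(E) = 1**2 - E = 1 - E)
u(Q) + v(-93) = (1 - 1*55) + (-97 - 93) = (1 - 55) - 190 = -54 - 190 = -244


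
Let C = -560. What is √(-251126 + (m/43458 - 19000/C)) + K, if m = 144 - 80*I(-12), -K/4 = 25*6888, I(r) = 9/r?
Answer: -688800 + I*√2581820430426902/101402 ≈ -6.888e+5 + 501.09*I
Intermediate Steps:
K = -688800 (K = -100*6888 = -4*172200 = -688800)
m = 204 (m = 144 - 720/(-12) = 144 - 720*(-1)/12 = 144 - 80*(-¾) = 144 + 60 = 204)
√(-251126 + (m/43458 - 19000/C)) + K = √(-251126 + (204/43458 - 19000/(-560))) - 688800 = √(-251126 + (204*(1/43458) - 19000*(-1/560))) - 688800 = √(-251126 + (34/7243 + 475/14)) - 688800 = √(-251126 + 3440901/101402) - 688800 = √(-25461237751/101402) - 688800 = I*√2581820430426902/101402 - 688800 = -688800 + I*√2581820430426902/101402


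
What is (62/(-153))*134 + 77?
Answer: 3473/153 ≈ 22.699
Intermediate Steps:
(62/(-153))*134 + 77 = (62*(-1/153))*134 + 77 = -62/153*134 + 77 = -8308/153 + 77 = 3473/153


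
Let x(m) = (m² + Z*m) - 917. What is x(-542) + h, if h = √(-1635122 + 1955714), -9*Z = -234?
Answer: 278755 + 4*√20037 ≈ 2.7932e+5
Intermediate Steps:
Z = 26 (Z = -⅑*(-234) = 26)
x(m) = -917 + m² + 26*m (x(m) = (m² + 26*m) - 917 = -917 + m² + 26*m)
h = 4*√20037 (h = √320592 = 4*√20037 ≈ 566.21)
x(-542) + h = (-917 + (-542)² + 26*(-542)) + 4*√20037 = (-917 + 293764 - 14092) + 4*√20037 = 278755 + 4*√20037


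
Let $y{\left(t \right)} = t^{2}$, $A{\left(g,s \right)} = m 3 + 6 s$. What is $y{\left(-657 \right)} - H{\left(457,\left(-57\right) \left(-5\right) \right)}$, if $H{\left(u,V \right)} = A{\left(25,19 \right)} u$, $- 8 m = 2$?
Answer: $\frac{1519575}{4} \approx 3.7989 \cdot 10^{5}$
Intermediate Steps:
$m = - \frac{1}{4}$ ($m = \left(- \frac{1}{8}\right) 2 = - \frac{1}{4} \approx -0.25$)
$A{\left(g,s \right)} = - \frac{3}{4} + 6 s$ ($A{\left(g,s \right)} = \left(- \frac{1}{4}\right) 3 + 6 s = - \frac{3}{4} + 6 s$)
$H{\left(u,V \right)} = \frac{453 u}{4}$ ($H{\left(u,V \right)} = \left(- \frac{3}{4} + 6 \cdot 19\right) u = \left(- \frac{3}{4} + 114\right) u = \frac{453 u}{4}$)
$y{\left(-657 \right)} - H{\left(457,\left(-57\right) \left(-5\right) \right)} = \left(-657\right)^{2} - \frac{453}{4} \cdot 457 = 431649 - \frac{207021}{4} = \frac{1519575}{4}$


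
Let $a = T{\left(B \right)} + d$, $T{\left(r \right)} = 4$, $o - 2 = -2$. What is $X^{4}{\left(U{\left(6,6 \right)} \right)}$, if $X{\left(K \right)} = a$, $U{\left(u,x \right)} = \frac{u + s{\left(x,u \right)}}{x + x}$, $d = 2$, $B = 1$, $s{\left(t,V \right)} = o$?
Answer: $1296$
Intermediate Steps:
$o = 0$ ($o = 2 - 2 = 0$)
$s{\left(t,V \right)} = 0$
$U{\left(u,x \right)} = \frac{u}{2 x}$ ($U{\left(u,x \right)} = \frac{u + 0}{x + x} = \frac{u}{2 x}$)
$a = 6$ ($a = 4 + 2 = 6$)
$X{\left(K \right)} = 6$
$X^{4}{\left(U{\left(6,6 \right)} \right)} = 6^{4} = 1296$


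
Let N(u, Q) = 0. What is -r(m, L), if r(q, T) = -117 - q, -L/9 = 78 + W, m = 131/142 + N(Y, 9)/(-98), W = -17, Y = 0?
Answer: 16745/142 ≈ 117.92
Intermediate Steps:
m = 131/142 (m = 131/142 + 0/(-98) = 131*(1/142) + 0*(-1/98) = 131/142 + 0 = 131/142 ≈ 0.92253)
L = -549 (L = -9*(78 - 17) = -9*61 = -549)
-r(m, L) = -(-117 - 1*131/142) = -(-117 - 131/142) = -1*(-16745/142) = 16745/142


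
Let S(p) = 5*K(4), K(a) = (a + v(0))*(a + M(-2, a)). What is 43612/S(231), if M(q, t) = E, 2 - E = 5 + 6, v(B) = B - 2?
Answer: -21806/25 ≈ -872.24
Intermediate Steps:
v(B) = -2 + B
E = -9 (E = 2 - (5 + 6) = 2 - 1*11 = 2 - 11 = -9)
M(q, t) = -9
K(a) = (-9 + a)*(-2 + a) (K(a) = (a + (-2 + 0))*(a - 9) = (a - 2)*(-9 + a) = (-2 + a)*(-9 + a) = (-9 + a)*(-2 + a))
S(p) = -50 (S(p) = 5*(18 + 4**2 - 11*4) = 5*(18 + 16 - 44) = 5*(-10) = -50)
43612/S(231) = 43612/(-50) = 43612*(-1/50) = -21806/25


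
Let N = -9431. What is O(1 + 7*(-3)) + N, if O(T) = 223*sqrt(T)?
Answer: -9431 + 446*I*sqrt(5) ≈ -9431.0 + 997.29*I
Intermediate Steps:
O(1 + 7*(-3)) + N = 223*sqrt(1 + 7*(-3)) - 9431 = 223*sqrt(1 - 21) - 9431 = 223*sqrt(-20) - 9431 = 223*(2*I*sqrt(5)) - 9431 = 446*I*sqrt(5) - 9431 = -9431 + 446*I*sqrt(5)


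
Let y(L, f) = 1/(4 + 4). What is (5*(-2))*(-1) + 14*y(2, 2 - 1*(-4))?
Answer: 47/4 ≈ 11.750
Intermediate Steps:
y(L, f) = 1/8
(5*(-2))*(-1) + 14*y(2, 2 - 1*(-4)) = (5*(-2))*(-1) + 14*(1/8) = -10*(-1) + 7/4 = 10 + 7/4 = 47/4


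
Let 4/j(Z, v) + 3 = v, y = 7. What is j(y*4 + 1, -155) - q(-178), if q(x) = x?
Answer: 14060/79 ≈ 177.97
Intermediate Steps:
j(Z, v) = 4/(-3 + v)
j(y*4 + 1, -155) - q(-178) = 4/(-3 - 155) - 1*(-178) = 4/(-158) + 178 = 4*(-1/158) + 178 = -2/79 + 178 = 14060/79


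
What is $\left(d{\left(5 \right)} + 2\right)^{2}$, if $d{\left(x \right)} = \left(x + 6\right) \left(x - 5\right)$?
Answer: $4$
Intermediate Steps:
$d{\left(x \right)} = \left(-5 + x\right) \left(6 + x\right)$ ($d{\left(x \right)} = \left(6 + x\right) \left(-5 + x\right) = \left(-5 + x\right) \left(6 + x\right)$)
$\left(d{\left(5 \right)} + 2\right)^{2} = \left(\left(-30 + 5 + 5^{2}\right) + 2\right)^{2} = \left(\left(-30 + 5 + 25\right) + 2\right)^{2} = \left(0 + 2\right)^{2} = 2^{2} = 4$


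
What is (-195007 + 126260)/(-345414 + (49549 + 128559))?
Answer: 68747/167306 ≈ 0.41091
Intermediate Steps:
(-195007 + 126260)/(-345414 + (49549 + 128559)) = -68747/(-345414 + 178108) = -68747/(-167306) = -68747*(-1/167306) = 68747/167306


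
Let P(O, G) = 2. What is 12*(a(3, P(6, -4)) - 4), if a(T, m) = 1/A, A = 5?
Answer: -228/5 ≈ -45.600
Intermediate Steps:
a(T, m) = 1/5
12*(a(3, P(6, -4)) - 4) = 12*(1/5 - 4) = 12*(-19/5) = -228/5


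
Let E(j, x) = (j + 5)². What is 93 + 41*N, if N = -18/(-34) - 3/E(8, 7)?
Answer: 327459/2873 ≈ 113.98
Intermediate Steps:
E(j, x) = (5 + j)²
N = 1470/2873 (N = -18/(-34) - 3/(5 + 8)² = -18*(-1/34) - 3/(13²) = 9/17 - 3/169 = 1470/2873 ≈ 0.51166)
93 + 41*N = 93 + 41*(1470/2873) = 93 + 60270/2873 = 327459/2873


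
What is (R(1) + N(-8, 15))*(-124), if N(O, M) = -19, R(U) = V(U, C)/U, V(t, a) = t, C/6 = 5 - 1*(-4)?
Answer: 2232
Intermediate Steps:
C = 54 (C = 6*(5 - 1*(-4)) = 6*(5 + 4) = 6*9 = 54)
R(U) = 1 (R(U) = U/U = 1)
(R(1) + N(-8, 15))*(-124) = (1 - 19)*(-124) = -18*(-124) = 2232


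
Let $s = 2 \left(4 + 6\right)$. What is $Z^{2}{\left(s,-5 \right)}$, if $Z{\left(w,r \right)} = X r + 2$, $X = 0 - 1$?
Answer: $49$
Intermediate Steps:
$X = -1$
$s = 20$ ($s = 2 \cdot 10 = 20$)
$Z{\left(w,r \right)} = 2 - r$ ($Z{\left(w,r \right)} = - r + 2 = 2 - r$)
$Z^{2}{\left(s,-5 \right)} = \left(2 - -5\right)^{2} = \left(2 + 5\right)^{2} = 7^{2} = 49$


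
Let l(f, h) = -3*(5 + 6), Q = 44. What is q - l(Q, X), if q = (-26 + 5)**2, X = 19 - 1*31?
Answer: 474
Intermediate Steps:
X = -12 (X = 19 - 31 = -12)
q = 441 (q = (-21)**2 = 441)
l(f, h) = -33 (l(f, h) = -3*11 = -33)
q - l(Q, X) = 441 - 1*(-33) = 441 + 33 = 474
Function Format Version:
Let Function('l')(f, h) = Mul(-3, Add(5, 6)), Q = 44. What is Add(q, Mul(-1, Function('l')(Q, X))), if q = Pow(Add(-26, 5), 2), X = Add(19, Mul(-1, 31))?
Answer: 474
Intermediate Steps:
X = -12 (X = Add(19, -31) = -12)
q = 441 (q = Pow(-21, 2) = 441)
Function('l')(f, h) = -33 (Function('l')(f, h) = Mul(-3, 11) = -33)
Add(q, Mul(-1, Function('l')(Q, X))) = Add(441, Mul(-1, -33)) = Add(441, 33) = 474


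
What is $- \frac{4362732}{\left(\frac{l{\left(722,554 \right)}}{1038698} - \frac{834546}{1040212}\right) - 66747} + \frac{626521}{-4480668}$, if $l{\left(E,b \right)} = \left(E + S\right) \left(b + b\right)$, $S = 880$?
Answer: $\frac{1756309915020769597471919}{26927654495162291657532} \approx 65.223$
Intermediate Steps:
$l{\left(E,b \right)} = 2 b \left(880 + E\right)$ ($l{\left(E,b \right)} = \left(E + 880\right) \left(b + b\right) = \left(880 + E\right) 2 b = 2 b \left(880 + E\right)$)
$- \frac{4362732}{\left(\frac{l{\left(722,554 \right)}}{1038698} - \frac{834546}{1040212}\right) - 66747} + \frac{626521}{-4480668} = - \frac{4362732}{\left(\frac{2 \cdot 554 \left(880 + 722\right)}{1038698} - \frac{834546}{1040212}\right) - 66747} + \frac{626521}{-4480668} = - \frac{4362732}{\left(2 \cdot 554 \cdot 1602 \cdot \frac{1}{1038698} - \frac{417273}{520106}\right) - 66747} + 626521 \left(- \frac{1}{4480668}\right) = - \frac{4362732}{\left(1775016 \cdot \frac{1}{1038698} - \frac{417273}{520106}\right) - 66747} - \frac{626521}{4480668} = - \frac{4362732}{\left(\frac{887508}{519349} - \frac{417273}{520106}\right) - 66747} - \frac{626521}{4480668} = - \frac{4362732}{\frac{244887920571}{270116530994} - 66747} - \frac{626521}{4480668} = - \frac{4362732}{- \frac{18029223206335947}{270116530994}} - \frac{626521}{4480668} = \left(-4362732\right) \left(- \frac{270116530994}{18029223206335947}\right) - \frac{626521}{4480668} = \frac{392815344498838536}{6009741068778649} - \frac{626521}{4480668} = \frac{1756309915020769597471919}{26927654495162291657532}$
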